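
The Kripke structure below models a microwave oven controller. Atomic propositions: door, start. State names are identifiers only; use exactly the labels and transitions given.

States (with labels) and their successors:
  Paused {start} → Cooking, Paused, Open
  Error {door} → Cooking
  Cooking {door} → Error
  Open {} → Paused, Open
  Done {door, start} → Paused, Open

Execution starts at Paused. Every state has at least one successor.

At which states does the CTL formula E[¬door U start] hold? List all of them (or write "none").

States satisfying ¬door: {Paused, Open}.
States satisfying start: {Paused, Done}.
States satisfying E[¬door U start]: {Paused, Open, Done}.

{Paused, Open, Done}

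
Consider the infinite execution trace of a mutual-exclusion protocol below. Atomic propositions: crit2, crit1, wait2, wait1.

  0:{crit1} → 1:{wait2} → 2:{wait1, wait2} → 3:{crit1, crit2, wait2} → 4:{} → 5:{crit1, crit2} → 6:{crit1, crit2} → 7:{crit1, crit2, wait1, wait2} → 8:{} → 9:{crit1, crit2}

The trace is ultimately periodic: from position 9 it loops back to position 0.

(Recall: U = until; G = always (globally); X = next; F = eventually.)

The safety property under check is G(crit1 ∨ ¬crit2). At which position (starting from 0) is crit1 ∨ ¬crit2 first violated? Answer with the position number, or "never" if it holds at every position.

crit1 ∨ ¬crit2 holds at every position 0..9, and those are all the positions the trace ever visits, so the invariant G(crit1 ∨ ¬crit2) is never violated.

never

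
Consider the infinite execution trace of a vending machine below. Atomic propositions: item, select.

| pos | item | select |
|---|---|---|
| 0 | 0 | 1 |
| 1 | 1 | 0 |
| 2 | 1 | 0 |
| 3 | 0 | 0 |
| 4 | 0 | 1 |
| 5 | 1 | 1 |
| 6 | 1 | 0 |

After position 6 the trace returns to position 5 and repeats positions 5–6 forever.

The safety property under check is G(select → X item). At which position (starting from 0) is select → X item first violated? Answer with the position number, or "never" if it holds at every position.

select → X item holds at every position 0..6, and those are all the positions the trace ever visits, so the invariant G(select → X item) is never violated.

never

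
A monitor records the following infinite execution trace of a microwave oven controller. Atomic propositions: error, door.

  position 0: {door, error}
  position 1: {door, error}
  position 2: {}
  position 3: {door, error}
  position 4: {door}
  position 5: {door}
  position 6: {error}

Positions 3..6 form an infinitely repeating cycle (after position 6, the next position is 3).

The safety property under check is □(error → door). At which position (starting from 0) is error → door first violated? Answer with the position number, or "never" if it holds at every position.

Check error → door at each position in order: 0 ✓, 1 ✓, 2 ✓, 3 ✓, 4 ✓, 5 ✓.
At position 6 the labels are {error}, so error → door is false there. This is the first violation.

6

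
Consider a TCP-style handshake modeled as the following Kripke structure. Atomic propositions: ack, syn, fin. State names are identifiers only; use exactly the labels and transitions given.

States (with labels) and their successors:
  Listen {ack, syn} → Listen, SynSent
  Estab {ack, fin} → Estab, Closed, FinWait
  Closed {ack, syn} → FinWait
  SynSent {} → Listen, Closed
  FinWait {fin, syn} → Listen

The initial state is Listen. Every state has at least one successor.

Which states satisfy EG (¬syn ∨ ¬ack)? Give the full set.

{Estab}

States satisfying ¬syn ∨ ¬ack: {Estab, SynSent, FinWait}.
States satisfying EG (¬syn ∨ ¬ack): {Estab}.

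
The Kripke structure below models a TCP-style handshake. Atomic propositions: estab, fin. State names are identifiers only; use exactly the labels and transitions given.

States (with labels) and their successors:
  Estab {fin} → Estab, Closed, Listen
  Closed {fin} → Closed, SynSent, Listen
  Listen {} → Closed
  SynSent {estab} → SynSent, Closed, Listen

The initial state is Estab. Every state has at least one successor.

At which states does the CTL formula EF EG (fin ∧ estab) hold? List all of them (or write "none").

none

States satisfying EG (fin ∧ estab): ∅.
States satisfying EF EG (fin ∧ estab): ∅.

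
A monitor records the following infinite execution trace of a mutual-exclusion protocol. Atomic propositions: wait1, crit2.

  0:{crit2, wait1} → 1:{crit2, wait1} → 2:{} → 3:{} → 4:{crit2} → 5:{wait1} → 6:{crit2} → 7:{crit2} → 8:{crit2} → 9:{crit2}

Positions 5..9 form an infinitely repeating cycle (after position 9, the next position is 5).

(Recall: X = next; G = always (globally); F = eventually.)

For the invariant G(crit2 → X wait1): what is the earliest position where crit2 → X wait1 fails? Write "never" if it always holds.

1

Check crit2 → X wait1 at each position in order: 0 ✓.
At position 1 the labels are {crit2, wait1} and the next position 2 has {}, so crit2 → X wait1 is false there. This is the first violation.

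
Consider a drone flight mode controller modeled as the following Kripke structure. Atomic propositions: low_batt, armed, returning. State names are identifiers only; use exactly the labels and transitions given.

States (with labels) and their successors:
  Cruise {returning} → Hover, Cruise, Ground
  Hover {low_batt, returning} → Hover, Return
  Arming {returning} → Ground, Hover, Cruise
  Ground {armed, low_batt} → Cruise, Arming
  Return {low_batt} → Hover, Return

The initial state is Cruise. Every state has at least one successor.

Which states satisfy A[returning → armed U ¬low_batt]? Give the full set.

States satisfying returning → armed: {Ground, Return}.
States satisfying ¬low_batt: {Cruise, Arming}.
States satisfying A[returning → armed U ¬low_batt]: {Cruise, Arming, Ground}.

{Cruise, Arming, Ground}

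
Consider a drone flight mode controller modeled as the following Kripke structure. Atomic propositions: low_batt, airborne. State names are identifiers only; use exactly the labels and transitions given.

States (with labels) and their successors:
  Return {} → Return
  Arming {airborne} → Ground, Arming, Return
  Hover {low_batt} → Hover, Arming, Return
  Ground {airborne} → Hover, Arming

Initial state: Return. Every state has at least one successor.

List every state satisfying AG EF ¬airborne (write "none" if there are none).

States satisfying EF ¬airborne: {Return, Arming, Hover, Ground}.
States satisfying AG EF ¬airborne: {Return, Arming, Hover, Ground}.

{Return, Arming, Hover, Ground}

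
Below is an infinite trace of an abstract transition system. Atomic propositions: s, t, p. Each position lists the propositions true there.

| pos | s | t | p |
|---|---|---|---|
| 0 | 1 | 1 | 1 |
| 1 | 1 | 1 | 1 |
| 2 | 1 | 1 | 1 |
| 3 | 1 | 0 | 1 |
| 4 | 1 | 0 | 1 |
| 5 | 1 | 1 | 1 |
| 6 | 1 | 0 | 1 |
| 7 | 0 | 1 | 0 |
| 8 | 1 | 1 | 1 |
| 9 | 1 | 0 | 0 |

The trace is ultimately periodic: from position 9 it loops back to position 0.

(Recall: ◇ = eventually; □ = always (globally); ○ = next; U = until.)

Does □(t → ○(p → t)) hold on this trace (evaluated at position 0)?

Does not hold

t → ○(p → t) must hold at every position from 0 onward. It fails at position 2, so □(t → ○(p → t)) is false.
Positions where t holds: 0, 1, 2, 5, 7, 8.
Check ○(p → t) at each: 0→ok, 1→ok, 2→fails, 5→fails, 7→ok, 8→ok.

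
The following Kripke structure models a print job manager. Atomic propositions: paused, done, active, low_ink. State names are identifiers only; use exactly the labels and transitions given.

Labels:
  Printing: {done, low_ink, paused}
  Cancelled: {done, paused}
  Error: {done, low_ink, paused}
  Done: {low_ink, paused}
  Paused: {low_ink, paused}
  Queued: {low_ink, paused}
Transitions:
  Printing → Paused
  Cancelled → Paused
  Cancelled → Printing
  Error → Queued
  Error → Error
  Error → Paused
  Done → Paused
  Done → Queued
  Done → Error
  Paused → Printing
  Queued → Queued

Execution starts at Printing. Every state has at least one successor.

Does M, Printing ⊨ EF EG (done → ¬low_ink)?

States satisfying EG (done → ¬low_ink): {Done, Queued}.
States satisfying EF EG (done → ¬low_ink): {Error, Done, Queued}.
No suitable path/successor from Printing witnesses the formula.
Printing ∉ Sat(EF EG (done → ¬low_ink)).

No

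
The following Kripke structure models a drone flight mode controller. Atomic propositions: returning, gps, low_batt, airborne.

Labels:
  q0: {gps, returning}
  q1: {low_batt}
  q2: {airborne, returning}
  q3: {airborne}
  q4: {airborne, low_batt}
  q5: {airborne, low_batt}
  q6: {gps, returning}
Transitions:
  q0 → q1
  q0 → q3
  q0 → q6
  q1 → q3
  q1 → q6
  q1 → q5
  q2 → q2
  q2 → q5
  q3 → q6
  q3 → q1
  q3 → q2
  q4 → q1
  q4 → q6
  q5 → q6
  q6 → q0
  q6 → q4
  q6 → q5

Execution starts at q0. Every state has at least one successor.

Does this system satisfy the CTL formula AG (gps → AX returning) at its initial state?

No

States satisfying gps → AX returning: {q1, q2, q3, q4, q5}.
States satisfying AG (gps → AX returning): ∅.
q0 is reachable from q0 and violates gps → AX returning, so AG fails at q0.
q0 ∉ Sat(AG (gps → AX returning)).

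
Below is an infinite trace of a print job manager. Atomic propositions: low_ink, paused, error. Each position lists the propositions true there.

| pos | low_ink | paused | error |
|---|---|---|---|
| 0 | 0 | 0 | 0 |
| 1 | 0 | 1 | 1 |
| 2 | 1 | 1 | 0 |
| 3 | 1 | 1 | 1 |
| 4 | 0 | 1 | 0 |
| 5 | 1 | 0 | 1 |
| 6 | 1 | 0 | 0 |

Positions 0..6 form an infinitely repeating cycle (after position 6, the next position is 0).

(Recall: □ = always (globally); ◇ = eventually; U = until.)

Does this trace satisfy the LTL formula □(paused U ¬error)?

No

paused U ¬error must hold at every position from 0 onward. It fails at position 5, so □(paused U ¬error) is false.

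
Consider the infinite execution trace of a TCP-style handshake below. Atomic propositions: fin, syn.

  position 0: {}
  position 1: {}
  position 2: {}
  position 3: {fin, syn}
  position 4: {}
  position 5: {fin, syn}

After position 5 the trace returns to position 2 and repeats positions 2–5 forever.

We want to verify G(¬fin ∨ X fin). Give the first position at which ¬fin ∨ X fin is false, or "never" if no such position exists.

3

Check ¬fin ∨ X fin at each position in order: 0 ✓, 1 ✓, 2 ✓.
At position 3 the labels are {fin, syn} and the next position 4 has {}, so ¬fin ∨ X fin is false there. This is the first violation.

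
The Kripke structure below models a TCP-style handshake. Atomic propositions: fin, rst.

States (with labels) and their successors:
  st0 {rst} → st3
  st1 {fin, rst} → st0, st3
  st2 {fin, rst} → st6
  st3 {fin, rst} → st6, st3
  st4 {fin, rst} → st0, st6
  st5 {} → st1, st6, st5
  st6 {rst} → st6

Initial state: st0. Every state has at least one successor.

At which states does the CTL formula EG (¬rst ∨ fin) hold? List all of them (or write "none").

States satisfying ¬rst ∨ fin: {st1, st2, st3, st4, st5}.
States satisfying EG (¬rst ∨ fin): {st1, st3, st5}.

{st1, st3, st5}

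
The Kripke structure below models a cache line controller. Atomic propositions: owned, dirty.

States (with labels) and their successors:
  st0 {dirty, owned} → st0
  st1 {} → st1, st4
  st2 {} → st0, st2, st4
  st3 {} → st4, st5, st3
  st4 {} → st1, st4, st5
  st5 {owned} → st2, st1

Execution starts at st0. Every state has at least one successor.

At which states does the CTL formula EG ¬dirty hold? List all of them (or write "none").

{st1, st2, st3, st4, st5}

States satisfying ¬dirty: {st1, st2, st3, st4, st5}.
States satisfying EG ¬dirty: {st1, st2, st3, st4, st5}.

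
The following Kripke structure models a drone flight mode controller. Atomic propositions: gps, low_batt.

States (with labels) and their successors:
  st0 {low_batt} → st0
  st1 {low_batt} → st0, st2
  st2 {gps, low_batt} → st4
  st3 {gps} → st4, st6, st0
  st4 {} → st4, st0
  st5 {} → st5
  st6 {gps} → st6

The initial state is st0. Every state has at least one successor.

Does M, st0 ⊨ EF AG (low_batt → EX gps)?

Violated

States satisfying AG (low_batt → EX gps): {st5, st6}.
States satisfying EF AG (low_batt → EX gps): {st3, st5, st6}.
No suitable path/successor from st0 witnesses the formula.
st0 ∉ Sat(EF AG (low_batt → EX gps)).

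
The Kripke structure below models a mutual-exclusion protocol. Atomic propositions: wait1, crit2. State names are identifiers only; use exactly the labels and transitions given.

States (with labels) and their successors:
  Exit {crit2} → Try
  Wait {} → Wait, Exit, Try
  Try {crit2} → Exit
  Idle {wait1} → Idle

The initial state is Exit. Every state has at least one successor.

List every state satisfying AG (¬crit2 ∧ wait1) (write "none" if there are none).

States satisfying ¬crit2 ∧ wait1: {Idle}.
States satisfying AG (¬crit2 ∧ wait1): {Idle}.

{Idle}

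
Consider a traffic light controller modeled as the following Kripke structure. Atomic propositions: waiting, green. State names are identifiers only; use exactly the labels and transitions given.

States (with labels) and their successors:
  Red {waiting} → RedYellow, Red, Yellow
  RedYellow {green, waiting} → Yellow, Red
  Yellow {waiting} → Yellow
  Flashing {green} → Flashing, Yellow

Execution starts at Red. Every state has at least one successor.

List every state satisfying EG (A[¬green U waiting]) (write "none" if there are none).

States satisfying A[¬green U waiting]: {Red, RedYellow, Yellow}.
States satisfying EG (A[¬green U waiting]): {Red, RedYellow, Yellow}.

{Red, RedYellow, Yellow}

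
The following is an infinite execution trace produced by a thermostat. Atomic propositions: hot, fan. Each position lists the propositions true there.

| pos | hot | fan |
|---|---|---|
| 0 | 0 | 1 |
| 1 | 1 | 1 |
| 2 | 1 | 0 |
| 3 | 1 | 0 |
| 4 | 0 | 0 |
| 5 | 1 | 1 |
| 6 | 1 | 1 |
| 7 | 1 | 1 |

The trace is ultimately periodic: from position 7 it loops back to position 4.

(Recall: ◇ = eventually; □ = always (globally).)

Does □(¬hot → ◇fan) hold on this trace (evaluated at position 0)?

Yes

¬hot → ◇fan holds at every position 0..7, and those are all positions ever visited, so □(¬hot → ◇fan) holds.
Positions where ¬hot holds: 0, 4.
Check ◇fan at each: 0→ok, 4→ok.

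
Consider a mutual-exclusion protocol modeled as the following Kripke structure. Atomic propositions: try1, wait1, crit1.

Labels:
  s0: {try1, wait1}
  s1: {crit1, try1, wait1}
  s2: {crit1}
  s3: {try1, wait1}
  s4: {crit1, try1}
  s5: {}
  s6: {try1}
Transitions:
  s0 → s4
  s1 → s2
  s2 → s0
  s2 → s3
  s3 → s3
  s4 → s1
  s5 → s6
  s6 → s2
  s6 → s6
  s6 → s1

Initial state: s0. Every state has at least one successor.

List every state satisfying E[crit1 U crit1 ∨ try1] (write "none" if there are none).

States satisfying crit1: {s1, s2, s4}.
States satisfying crit1 ∨ try1: {s0, s1, s2, s3, s4, s6}.
States satisfying E[crit1 U crit1 ∨ try1]: {s0, s1, s2, s3, s4, s6}.

{s0, s1, s2, s3, s4, s6}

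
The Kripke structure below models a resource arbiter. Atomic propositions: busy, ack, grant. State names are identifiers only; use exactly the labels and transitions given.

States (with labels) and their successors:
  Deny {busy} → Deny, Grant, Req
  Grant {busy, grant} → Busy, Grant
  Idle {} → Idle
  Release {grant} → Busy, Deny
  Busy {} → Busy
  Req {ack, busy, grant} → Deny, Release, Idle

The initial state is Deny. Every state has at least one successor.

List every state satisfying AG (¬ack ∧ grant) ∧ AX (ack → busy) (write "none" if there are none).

none

States satisfying ¬ack ∧ grant: {Grant, Release}.
States satisfying AG (¬ack ∧ grant): ∅.
States satisfying ack → busy: {Deny, Grant, Idle, Release, Busy, Req}.
States satisfying AX (ack → busy): {Deny, Grant, Idle, Release, Busy, Req}.
States satisfying AG (¬ack ∧ grant) ∧ AX (ack → busy): ∅.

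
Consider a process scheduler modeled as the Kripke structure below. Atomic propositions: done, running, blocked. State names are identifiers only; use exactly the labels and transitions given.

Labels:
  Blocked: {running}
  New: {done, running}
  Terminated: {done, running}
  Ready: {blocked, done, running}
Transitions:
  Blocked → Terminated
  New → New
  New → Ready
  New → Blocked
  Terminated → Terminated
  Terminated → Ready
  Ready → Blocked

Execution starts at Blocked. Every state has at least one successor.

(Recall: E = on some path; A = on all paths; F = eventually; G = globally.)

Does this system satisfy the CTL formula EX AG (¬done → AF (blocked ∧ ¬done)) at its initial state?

No

States satisfying AG (¬done → AF (blocked ∧ ¬done)): ∅.
States satisfying EX AG (¬done → AF (blocked ∧ ¬done)): ∅.
No suitable path/successor from Blocked witnesses the formula.
Blocked ∉ Sat(EX AG (¬done → AF (blocked ∧ ¬done))).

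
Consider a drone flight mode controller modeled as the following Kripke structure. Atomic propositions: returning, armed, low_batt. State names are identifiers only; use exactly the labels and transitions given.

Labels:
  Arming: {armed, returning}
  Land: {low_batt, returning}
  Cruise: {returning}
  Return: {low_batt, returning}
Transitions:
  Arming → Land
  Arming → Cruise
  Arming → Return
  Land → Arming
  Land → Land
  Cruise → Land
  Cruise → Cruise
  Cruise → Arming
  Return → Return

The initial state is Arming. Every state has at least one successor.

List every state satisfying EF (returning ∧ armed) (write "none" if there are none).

{Arming, Land, Cruise}

States satisfying returning ∧ armed: {Arming}.
States satisfying EF (returning ∧ armed): {Arming, Land, Cruise}.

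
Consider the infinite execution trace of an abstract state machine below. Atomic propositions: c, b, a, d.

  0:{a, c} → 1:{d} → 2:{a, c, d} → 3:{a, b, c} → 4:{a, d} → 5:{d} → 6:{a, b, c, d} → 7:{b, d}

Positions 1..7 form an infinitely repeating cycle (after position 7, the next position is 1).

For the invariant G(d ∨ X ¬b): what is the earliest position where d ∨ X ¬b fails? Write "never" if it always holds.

d ∨ X ¬b holds at every position 0..7, and those are all the positions the trace ever visits, so the invariant G(d ∨ X ¬b) is never violated.

never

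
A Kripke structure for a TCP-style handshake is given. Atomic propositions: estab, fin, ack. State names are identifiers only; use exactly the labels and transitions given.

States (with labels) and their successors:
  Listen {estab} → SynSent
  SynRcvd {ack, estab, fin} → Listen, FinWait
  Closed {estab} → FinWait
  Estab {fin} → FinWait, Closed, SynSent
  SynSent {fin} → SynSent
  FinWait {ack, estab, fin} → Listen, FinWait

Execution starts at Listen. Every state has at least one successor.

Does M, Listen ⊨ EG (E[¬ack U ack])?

No

States satisfying E[¬ack U ack]: {SynRcvd, Closed, Estab, FinWait}.
States satisfying EG (E[¬ack U ack]): {SynRcvd, Closed, Estab, FinWait}.
No suitable path/successor from Listen witnesses the formula.
Listen ∉ Sat(EG (E[¬ack U ack])).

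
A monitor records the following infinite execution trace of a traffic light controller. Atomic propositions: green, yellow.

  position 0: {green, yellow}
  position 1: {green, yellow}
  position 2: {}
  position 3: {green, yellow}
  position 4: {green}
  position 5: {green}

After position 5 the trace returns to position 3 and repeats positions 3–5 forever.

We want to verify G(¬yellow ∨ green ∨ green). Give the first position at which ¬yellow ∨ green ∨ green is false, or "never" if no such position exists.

never

¬yellow ∨ green ∨ green holds at every position 0..5, and those are all the positions the trace ever visits, so the invariant G(¬yellow ∨ green ∨ green) is never violated.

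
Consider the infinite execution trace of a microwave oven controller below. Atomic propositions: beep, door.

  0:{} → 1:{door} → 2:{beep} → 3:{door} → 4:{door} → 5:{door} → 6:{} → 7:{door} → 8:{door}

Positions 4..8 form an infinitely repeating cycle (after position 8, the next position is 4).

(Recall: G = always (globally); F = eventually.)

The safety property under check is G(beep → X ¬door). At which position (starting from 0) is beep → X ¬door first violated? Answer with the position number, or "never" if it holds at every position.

Check beep → X ¬door at each position in order: 0 ✓, 1 ✓.
At position 2 the labels are {beep} and the next position 3 has {door}, so beep → X ¬door is false there. This is the first violation.

2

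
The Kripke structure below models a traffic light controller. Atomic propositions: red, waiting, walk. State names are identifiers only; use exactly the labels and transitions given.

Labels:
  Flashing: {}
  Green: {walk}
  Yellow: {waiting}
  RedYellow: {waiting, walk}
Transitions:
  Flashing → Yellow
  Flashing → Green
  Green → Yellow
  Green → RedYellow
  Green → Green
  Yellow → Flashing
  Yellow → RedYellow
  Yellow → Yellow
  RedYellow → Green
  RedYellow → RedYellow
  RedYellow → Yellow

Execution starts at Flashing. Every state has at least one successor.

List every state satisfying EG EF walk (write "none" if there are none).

{Flashing, Green, Yellow, RedYellow}

States satisfying EF walk: {Flashing, Green, Yellow, RedYellow}.
States satisfying EG EF walk: {Flashing, Green, Yellow, RedYellow}.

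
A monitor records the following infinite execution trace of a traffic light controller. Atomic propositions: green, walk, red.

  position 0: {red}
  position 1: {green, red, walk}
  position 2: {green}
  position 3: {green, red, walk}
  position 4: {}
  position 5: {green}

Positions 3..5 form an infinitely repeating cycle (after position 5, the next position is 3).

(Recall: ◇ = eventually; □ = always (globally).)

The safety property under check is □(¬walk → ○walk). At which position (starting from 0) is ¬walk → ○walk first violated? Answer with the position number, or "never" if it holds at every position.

4

Check ¬walk → ○walk at each position in order: 0 ✓, 1 ✓, 2 ✓, 3 ✓.
At position 4 the labels are {} and the next position 5 has {green}, so ¬walk → ○walk is false there. This is the first violation.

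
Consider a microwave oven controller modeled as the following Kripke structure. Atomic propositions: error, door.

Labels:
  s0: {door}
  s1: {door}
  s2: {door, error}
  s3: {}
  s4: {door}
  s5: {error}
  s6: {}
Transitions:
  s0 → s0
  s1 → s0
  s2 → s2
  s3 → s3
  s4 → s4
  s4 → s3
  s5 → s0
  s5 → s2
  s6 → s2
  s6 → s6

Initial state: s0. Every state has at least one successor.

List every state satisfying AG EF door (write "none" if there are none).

{s0, s1, s2, s5, s6}

States satisfying EF door: {s0, s1, s2, s4, s5, s6}.
States satisfying AG EF door: {s0, s1, s2, s5, s6}.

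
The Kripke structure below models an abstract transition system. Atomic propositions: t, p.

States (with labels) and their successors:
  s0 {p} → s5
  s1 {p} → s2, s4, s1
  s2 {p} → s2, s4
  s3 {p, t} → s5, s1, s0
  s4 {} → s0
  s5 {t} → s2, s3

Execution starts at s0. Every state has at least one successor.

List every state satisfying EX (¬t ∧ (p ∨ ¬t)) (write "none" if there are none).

{s1, s2, s3, s4, s5}

States satisfying ¬t ∧ (p ∨ ¬t): {s0, s1, s2, s4}.
States satisfying EX (¬t ∧ (p ∨ ¬t)): {s1, s2, s3, s4, s5}.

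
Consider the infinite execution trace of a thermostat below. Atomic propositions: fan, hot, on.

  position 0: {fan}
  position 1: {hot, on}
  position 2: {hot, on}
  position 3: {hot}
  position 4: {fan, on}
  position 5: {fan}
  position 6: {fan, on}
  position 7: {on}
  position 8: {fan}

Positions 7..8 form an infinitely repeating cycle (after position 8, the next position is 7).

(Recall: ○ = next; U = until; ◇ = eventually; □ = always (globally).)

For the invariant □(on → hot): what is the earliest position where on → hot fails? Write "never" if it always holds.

Check on → hot at each position in order: 0 ✓, 1 ✓, 2 ✓, 3 ✓.
At position 4 the labels are {fan, on}, so on → hot is false there. This is the first violation.

4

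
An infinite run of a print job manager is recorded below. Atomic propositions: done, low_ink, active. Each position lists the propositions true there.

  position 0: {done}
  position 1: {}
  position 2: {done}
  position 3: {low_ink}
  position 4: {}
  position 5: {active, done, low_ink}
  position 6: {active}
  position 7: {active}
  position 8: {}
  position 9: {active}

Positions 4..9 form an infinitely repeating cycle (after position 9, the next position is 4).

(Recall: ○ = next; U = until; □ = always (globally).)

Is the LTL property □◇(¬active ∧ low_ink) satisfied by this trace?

◇(¬active ∧ low_ink) must hold at every position from 0 onward. It fails at position 4, so □◇(¬active ∧ low_ink) is false.

Does not hold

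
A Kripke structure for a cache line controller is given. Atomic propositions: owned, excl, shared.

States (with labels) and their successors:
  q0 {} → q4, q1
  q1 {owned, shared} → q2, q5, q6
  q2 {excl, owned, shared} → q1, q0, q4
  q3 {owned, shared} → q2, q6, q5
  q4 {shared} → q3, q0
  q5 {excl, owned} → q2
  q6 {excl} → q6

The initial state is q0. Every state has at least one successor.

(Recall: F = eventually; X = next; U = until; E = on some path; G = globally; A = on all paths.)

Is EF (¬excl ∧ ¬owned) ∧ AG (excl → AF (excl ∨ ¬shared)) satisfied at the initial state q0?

States satisfying ¬excl ∧ ¬owned: {q0, q4}.
States satisfying EF (¬excl ∧ ¬owned): {q0, q1, q2, q3, q4, q5}.
States satisfying excl → AF (excl ∨ ¬shared): {q0, q1, q2, q3, q4, q5, q6}.
States satisfying AG (excl → AF (excl ∨ ¬shared)): {q0, q1, q2, q3, q4, q5, q6}.
States satisfying EF (¬excl ∧ ¬owned) ∧ AG (excl → AF (excl ∨ ¬shared)): {q0, q1, q2, q3, q4, q5}.
q0 ∈ Sat(EF (¬excl ∧ ¬owned) ∧ AG (excl → AF (excl ∨ ¬shared))).

Yes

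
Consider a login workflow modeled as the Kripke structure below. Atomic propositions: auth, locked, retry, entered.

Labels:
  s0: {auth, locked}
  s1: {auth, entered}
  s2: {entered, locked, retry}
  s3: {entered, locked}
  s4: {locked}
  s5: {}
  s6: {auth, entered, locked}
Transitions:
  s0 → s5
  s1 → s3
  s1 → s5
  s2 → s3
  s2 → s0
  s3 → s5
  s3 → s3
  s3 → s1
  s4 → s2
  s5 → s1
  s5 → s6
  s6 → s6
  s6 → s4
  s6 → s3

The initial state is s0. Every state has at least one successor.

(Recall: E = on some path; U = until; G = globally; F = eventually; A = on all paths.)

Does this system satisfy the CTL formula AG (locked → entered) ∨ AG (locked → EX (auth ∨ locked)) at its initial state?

Violated

States satisfying locked → entered: {s1, s2, s3, s5, s6}.
States satisfying AG (locked → entered): ∅.
States satisfying locked → EX (auth ∨ locked): {s1, s2, s3, s4, s5, s6}.
States satisfying AG (locked → EX (auth ∨ locked)): ∅.
States satisfying AG (locked → entered) ∨ AG (locked → EX (auth ∨ locked)): ∅.
s0 ∉ Sat(AG (locked → entered) ∨ AG (locked → EX (auth ∨ locked))).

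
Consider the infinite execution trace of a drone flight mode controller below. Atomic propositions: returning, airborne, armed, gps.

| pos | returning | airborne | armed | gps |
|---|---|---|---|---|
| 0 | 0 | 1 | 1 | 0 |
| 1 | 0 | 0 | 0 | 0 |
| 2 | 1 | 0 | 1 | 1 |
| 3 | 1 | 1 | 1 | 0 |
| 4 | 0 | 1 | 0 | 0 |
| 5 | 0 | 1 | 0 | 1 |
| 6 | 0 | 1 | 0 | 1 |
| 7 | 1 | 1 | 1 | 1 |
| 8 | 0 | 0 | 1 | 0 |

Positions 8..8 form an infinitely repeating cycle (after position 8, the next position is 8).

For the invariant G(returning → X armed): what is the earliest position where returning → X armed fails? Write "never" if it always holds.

Check returning → X armed at each position in order: 0 ✓, 1 ✓, 2 ✓.
At position 3 the labels are {airborne, armed, returning} and the next position 4 has {airborne}, so returning → X armed is false there. This is the first violation.

3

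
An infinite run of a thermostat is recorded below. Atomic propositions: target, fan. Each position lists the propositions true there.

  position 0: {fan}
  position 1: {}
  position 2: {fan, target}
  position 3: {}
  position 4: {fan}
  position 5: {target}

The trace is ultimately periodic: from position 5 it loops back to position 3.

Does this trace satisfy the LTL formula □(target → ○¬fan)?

Holds

target → ○¬fan holds at every position 0..5, and those are all positions ever visited, so □(target → ○¬fan) holds.
Positions where target holds: 2, 5.
Check ○¬fan at each: 2→ok, 5→ok.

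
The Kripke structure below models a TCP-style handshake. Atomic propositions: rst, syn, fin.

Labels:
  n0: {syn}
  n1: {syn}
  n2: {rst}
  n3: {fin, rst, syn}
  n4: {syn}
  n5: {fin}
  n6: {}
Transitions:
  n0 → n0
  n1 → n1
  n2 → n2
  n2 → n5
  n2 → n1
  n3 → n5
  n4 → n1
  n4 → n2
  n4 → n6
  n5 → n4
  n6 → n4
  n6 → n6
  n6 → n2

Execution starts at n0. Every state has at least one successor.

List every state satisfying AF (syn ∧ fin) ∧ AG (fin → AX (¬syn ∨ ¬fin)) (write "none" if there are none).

{n3}

States satisfying syn ∧ fin: {n3}.
States satisfying AF (syn ∧ fin): {n3}.
States satisfying fin → AX (¬syn ∨ ¬fin): {n0, n1, n2, n3, n4, n5, n6}.
States satisfying AG (fin → AX (¬syn ∨ ¬fin)): {n0, n1, n2, n3, n4, n5, n6}.
States satisfying AF (syn ∧ fin) ∧ AG (fin → AX (¬syn ∨ ¬fin)): {n3}.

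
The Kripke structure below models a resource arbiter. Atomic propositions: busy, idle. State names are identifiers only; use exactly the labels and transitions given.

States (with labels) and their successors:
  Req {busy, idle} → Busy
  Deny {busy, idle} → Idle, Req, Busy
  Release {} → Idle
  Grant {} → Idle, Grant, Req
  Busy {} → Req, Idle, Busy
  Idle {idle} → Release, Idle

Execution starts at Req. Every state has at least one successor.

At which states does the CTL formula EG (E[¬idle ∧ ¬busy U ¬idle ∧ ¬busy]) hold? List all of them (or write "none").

States satisfying E[¬idle ∧ ¬busy U ¬idle ∧ ¬busy]: {Release, Grant, Busy}.
States satisfying EG (E[¬idle ∧ ¬busy U ¬idle ∧ ¬busy]): {Grant, Busy}.

{Grant, Busy}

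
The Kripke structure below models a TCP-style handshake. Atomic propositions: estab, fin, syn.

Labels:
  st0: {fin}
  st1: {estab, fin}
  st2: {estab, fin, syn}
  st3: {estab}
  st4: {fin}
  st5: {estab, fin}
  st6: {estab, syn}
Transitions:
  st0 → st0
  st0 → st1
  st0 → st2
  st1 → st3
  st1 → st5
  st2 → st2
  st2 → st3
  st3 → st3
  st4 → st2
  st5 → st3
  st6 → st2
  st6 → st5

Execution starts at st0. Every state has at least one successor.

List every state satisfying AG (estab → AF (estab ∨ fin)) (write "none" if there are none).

{st0, st1, st2, st3, st4, st5, st6}

States satisfying estab → AF (estab ∨ fin): {st0, st1, st2, st3, st4, st5, st6}.
States satisfying AG (estab → AF (estab ∨ fin)): {st0, st1, st2, st3, st4, st5, st6}.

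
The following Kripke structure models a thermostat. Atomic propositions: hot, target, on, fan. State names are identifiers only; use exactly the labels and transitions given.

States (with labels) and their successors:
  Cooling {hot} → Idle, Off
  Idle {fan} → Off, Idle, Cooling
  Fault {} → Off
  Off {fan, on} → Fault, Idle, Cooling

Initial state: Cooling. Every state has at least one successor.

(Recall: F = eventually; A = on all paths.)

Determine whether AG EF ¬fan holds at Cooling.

States satisfying EF ¬fan: {Cooling, Idle, Fault, Off}.
States satisfying AG EF ¬fan: {Cooling, Idle, Fault, Off}.
Every state reachable from Cooling satisfies EF ¬fan.
Cooling ∈ Sat(AG EF ¬fan).

Satisfied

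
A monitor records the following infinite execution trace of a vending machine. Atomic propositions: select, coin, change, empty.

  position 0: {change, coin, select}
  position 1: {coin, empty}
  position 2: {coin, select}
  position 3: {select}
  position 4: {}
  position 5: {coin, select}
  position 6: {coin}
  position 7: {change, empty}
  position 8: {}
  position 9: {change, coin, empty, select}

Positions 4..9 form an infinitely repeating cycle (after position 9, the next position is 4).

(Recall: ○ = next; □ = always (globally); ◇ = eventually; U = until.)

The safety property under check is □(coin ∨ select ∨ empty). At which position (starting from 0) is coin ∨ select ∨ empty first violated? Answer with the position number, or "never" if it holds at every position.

4

Check coin ∨ select ∨ empty at each position in order: 0 ✓, 1 ✓, 2 ✓, 3 ✓.
At position 4 the labels are {}, so coin ∨ select ∨ empty is false there. This is the first violation.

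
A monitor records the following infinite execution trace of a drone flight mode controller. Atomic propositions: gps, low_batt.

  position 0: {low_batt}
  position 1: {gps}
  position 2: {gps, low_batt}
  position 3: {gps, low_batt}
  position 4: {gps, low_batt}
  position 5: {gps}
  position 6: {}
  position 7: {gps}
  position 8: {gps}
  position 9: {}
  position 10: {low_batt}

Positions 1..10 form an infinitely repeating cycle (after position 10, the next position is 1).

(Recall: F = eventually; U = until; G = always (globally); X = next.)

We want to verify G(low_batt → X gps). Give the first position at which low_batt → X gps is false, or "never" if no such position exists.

never

low_batt → X gps holds at every position 0..10, and those are all the positions the trace ever visits, so the invariant G(low_batt → X gps) is never violated.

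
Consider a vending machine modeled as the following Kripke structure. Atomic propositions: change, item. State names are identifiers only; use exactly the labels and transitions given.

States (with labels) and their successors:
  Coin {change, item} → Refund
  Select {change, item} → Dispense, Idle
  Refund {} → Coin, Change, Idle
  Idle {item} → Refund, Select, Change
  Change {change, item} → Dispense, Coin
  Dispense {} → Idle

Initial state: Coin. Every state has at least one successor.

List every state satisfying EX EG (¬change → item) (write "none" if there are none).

{Select, Refund, Idle, Dispense}

States satisfying EG (¬change → item): {Select, Idle}.
States satisfying EX EG (¬change → item): {Select, Refund, Idle, Dispense}.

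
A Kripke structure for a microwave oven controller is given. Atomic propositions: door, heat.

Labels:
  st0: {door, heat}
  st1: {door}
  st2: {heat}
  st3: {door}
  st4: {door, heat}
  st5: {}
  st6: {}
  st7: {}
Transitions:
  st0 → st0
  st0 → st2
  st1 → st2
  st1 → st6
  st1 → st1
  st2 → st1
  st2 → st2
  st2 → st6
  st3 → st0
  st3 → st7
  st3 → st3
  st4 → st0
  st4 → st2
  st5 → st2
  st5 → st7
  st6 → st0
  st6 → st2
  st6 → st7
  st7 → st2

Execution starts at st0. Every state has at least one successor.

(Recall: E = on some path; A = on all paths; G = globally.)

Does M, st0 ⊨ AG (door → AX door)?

Does not hold

States satisfying door → AX door: {st2, st5, st6, st7}.
States satisfying AG (door → AX door): ∅.
st0 is reachable from st0 and violates door → AX door, so AG fails at st0.
st0 ∉ Sat(AG (door → AX door)).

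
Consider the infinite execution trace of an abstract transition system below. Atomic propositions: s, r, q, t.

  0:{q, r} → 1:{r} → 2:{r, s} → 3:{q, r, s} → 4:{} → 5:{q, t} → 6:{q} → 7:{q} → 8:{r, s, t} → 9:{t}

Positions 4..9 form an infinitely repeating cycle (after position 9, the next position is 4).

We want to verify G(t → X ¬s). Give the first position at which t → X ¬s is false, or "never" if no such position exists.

t → X ¬s holds at every position 0..9, and those are all the positions the trace ever visits, so the invariant G(t → X ¬s) is never violated.

never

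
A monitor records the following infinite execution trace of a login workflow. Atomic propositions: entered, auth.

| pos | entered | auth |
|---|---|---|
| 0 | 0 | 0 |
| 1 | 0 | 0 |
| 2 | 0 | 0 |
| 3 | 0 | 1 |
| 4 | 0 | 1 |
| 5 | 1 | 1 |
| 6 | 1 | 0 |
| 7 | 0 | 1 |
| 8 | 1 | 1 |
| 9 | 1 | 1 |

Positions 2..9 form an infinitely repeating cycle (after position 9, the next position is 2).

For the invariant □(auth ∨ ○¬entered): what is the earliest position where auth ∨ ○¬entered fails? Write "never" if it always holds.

auth ∨ ○¬entered holds at every position 0..9, and those are all the positions the trace ever visits, so the invariant □(auth ∨ ○¬entered) is never violated.

never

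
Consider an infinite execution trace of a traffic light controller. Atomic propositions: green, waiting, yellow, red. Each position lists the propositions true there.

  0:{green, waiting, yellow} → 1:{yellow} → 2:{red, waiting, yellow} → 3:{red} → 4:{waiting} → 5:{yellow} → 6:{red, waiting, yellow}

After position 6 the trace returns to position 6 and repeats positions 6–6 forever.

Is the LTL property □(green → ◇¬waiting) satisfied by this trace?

Holds

green → ◇¬waiting holds at every position 0..6, and those are all positions ever visited, so □(green → ◇¬waiting) holds.
Positions where green holds: 0.
Check ◇¬waiting at each: 0→ok.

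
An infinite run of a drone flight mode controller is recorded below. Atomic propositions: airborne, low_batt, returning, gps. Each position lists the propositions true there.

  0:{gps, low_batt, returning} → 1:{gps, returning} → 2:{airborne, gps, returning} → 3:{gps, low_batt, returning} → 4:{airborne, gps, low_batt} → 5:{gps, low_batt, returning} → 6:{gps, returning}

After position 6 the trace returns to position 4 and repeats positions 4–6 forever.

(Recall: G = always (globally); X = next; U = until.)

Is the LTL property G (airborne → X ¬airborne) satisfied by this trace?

airborne → X ¬airborne holds at every position 0..6, and those are all positions ever visited, so G (airborne → X ¬airborne) holds.
Positions where airborne holds: 2, 4.
Check X ¬airborne at each: 2→ok, 4→ok.

Satisfied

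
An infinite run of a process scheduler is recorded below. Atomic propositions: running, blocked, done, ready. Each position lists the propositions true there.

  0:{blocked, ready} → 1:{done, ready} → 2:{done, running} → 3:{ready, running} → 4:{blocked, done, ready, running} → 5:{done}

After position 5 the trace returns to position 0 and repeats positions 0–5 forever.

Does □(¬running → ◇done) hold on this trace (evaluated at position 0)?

Yes

¬running → ◇done holds at every position 0..5, and those are all positions ever visited, so □(¬running → ◇done) holds.
Positions where ¬running holds: 0, 1, 5.
Check ◇done at each: 0→ok, 1→ok, 5→ok.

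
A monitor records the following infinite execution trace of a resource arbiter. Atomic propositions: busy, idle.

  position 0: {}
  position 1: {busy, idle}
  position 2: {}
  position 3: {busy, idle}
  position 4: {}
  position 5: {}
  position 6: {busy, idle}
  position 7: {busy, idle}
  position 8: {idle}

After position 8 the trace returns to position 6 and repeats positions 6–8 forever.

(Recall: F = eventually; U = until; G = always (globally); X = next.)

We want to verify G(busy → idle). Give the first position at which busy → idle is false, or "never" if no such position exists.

never

busy → idle holds at every position 0..8, and those are all the positions the trace ever visits, so the invariant G(busy → idle) is never violated.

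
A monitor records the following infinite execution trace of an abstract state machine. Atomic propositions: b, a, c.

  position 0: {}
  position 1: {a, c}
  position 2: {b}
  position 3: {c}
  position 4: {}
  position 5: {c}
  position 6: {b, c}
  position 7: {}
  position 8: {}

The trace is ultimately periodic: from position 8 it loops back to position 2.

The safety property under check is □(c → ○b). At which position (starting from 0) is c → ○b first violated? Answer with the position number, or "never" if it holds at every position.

3

Check c → ○b at each position in order: 0 ✓, 1 ✓, 2 ✓.
At position 3 the labels are {c} and the next position 4 has {}, so c → ○b is false there. This is the first violation.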